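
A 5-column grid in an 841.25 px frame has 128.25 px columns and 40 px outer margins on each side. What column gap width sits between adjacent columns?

30 px

Inside the margins: 841.25 − 80 = 761.25 px.
5 columns take 5·128.25 = 641.25 px; remaining 120 splits into 4 column gaps.
g = 120 / 4 = 30 px.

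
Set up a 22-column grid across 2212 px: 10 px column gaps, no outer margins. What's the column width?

91 px

22 columns + 21 column gaps: 22c + 21·10 = 2212.
22c = 2212 − 210 = 2002, so c = 91 px.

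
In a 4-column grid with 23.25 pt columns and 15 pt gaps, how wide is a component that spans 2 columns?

2 columns plus 1 gap: 46.5 + 15 = 61.5 pt.

61.5 pt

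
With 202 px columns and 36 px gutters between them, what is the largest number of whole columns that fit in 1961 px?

8 columns

8 columns: 8·202 + 7·36 = 1868 px ≤ 1961.
9 columns: 2106 px > 1961. So 8.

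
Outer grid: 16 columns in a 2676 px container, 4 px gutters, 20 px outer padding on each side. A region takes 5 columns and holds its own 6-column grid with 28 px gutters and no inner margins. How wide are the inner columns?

Take off 40 px of margins, leaving 2636 px.
16c + 15·4 = 2636 → 16c = 2576 → c = 161 px.
Span of 5: 5·161 + 4·4 = 805 + 16 = 821 px.
6d + 5·28 = 821 → 6d = 681 → d = 113.5 px.

113.5 px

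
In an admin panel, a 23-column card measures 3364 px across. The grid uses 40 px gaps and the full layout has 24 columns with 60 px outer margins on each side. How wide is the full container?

Subtracting 22 gaps of 40 leaves 2484 for 23 columns, so c = 108 px.
Adding margins, columns and gutters: 120 + 2592 + 920 = 3632 px.

3632 px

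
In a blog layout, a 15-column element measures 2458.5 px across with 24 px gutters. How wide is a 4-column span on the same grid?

Subtracting 14 gutters of 24 leaves 2122.5 for 15 columns, so c = 141.5 px.
Span of 4: 4·141.5 + 3·24 = 566 + 72 = 638 px.

638 px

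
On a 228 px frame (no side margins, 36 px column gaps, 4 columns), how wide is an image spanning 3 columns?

4 columns + 3 column gaps: 4c + 3·36 = 228.
4c = 228 − 108 = 120, so c = 30 px.
Span of 3: 3·30 + 2·36 = 90 + 72 = 162 px.

162 px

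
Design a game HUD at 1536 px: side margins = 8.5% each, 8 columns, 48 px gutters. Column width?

1536 × (1 − 2·8.5%) = 1536 × 83% = 1274.88 px for the columns.
1274.88 − 7·48 = 938.88; ÷8 gives c = 117.36 px.

117.36 px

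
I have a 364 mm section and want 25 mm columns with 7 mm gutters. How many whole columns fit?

11 columns

Each extra column adds 25 + 7 = 32 mm.
(364 + 7) / 32 = 11.59, so 11 columns fit.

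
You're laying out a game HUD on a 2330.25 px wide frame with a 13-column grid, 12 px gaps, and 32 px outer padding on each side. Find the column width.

163.25 px

Content width = 2330.25 − 2·32 = 2266.25 px.
Subtracting 12 gaps of 12 leaves 2122.25 for 13 columns, so c = 163.25 px.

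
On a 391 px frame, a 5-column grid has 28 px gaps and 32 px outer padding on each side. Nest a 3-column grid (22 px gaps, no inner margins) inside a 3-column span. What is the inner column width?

47 px

Inside the margins: 391 − 64 = 327 px.
5 columns + 4 gaps: 5c + 4·28 = 327.
5c = 327 − 112 = 215, so c = 43 px.
3-column span = 3·43 + 2·28 = 185 px.
3d + 2·22 = 185 → 3d = 141 → d = 47 px.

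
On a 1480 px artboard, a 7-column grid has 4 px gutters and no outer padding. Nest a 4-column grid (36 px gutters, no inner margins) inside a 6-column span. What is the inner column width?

290 px

7 columns + 6 gutters: 7c + 6·4 = 1480.
7c = 1480 − 24 = 1456, so c = 208 px.
6 columns plus 5 gutters: 1248 + 20 = 1268 px.
4d + 3·36 = 1268 → 4d = 1160 → d = 290 px.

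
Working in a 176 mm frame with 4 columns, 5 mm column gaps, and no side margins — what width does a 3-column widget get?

130.75 mm

176 − 3·5 = 161; ÷4 gives c = 40.25 mm.
Span of 3: 3·40.25 + 2·5 = 120.75 + 10 = 130.75 mm.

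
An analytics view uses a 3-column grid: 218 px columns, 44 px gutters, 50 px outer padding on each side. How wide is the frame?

842 px

Adding margins, columns and gutters: 100 + 654 + 88 = 842 px.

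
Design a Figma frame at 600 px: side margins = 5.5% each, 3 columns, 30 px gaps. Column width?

158 px

Margins: 5.5% × 600 = 33 px each, so content = 600 − 66 = 534 px.
3 columns + 2 gaps: 3c + 2·30 = 534.
3c = 534 − 60 = 474, so c = 158 px.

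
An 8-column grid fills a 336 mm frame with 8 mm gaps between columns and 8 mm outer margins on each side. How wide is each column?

Content width = 336 − 2·8 = 320 mm.
8c + 7·8 = 320 → 8c = 264 → c = 33 mm.

33 mm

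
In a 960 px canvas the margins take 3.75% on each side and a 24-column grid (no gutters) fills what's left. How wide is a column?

37 px

Margins: 3.75% × 960 = 36 px each, so content = 960 − 72 = 888 px.
24c = 888 → c = 37 px.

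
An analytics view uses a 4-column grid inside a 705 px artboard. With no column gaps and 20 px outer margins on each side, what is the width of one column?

166.25 px

Take off 40 px of margins, leaving 665 px.
665 / 4 = 166.25 px per column.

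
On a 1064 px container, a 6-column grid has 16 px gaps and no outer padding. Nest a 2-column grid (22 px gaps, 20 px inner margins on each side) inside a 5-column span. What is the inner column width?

411 px

Subtracting 5 gaps of 16 leaves 984 for 6 columns, so c = 164 px.
5-column span = 5·164 + 4·16 = 884 px.
Inner content = 884 − 2·20 = 844 px.
Subtracting 1 gap of 22 leaves 822 for 2 columns, so d = 411 px.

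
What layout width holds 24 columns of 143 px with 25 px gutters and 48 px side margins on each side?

4103 px

Adding margins, columns and gutters: 96 + 3432 + 575 = 4103 px.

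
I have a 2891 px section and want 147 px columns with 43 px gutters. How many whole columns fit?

15 columns

Each extra column adds 147 + 43 = 190 px.
(2891 + 43) / 190 = 15.44, so 15 columns fit.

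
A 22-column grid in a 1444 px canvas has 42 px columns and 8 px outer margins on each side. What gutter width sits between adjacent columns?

24 px

Subtract both margins: 1444 − 2·8 = 1428 px.
22·42 + 21g = 1428 → 21g = 504 → g = 24 px.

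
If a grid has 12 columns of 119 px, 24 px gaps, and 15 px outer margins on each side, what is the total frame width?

Total width: 2·15 + 12·119 + 11·24 = 1722 px.

1722 px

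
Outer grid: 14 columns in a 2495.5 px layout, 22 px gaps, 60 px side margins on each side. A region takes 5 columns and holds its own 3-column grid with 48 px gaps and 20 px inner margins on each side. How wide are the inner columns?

Inside the margins: 2495.5 − 120 = 2375.5 px.
14c + 13·22 = 2375.5 → 14c = 2089.5 → c = 149.25 px.
Span of 5: 5·149.25 + 4·22 = 746.25 + 88 = 834.25 px.
Inner content = 834.25 − 2·20 = 794.25 px.
794.25 − 2·48 = 698.25; ÷3 gives d = 232.75 px.

232.75 px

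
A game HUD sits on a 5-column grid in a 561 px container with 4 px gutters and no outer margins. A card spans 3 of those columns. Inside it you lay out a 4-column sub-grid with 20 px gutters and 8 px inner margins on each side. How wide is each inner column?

5 columns + 4 gutters: 5c + 4·4 = 561.
5c = 561 − 16 = 545, so c = 109 px.
3 columns plus 2 gutters: 327 + 8 = 335 px.
Inner content = 335 − 2·8 = 319 px.
4d + 3·20 = 319 → 4d = 259 → d = 64.75 px.

64.75 px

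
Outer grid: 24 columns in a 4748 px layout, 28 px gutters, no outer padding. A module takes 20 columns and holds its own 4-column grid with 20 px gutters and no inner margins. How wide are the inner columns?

973 px

24 columns + 23 gutters: 24c + 23·28 = 4748.
24c = 4748 − 644 = 4104, so c = 171 px.
20 columns plus 19 gutters: 3420 + 532 = 3952 px.
4d + 3·20 = 3952 → 4d = 3892 → d = 973 px.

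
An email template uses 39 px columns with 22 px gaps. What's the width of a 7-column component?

Span of 7: 7·39 + 6·22 = 273 + 132 = 405 px.

405 px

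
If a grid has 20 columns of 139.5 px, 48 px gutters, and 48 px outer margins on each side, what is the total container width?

3798 px

Adding margins, columns and gutters: 96 + 2790 + 912 = 3798 px.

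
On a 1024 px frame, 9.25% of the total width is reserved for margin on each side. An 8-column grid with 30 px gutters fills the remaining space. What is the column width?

78.07 px

Margins: 9.25% × 1024 = 94.72 px each, so content = 1024 − 189.44 = 834.56 px.
8c + 7·30 = 834.56 → 8c = 624.56 → c = 78.07 px.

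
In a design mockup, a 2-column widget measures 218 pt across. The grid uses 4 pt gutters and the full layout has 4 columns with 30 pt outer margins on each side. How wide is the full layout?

500 pt

218 − 1·4 = 214; ÷2 gives c = 107 pt.
Adding margins, columns and gutters: 60 + 428 + 12 = 500 pt.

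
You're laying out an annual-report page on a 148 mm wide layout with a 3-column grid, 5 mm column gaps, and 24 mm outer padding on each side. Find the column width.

Content width = 148 − 2·24 = 100 mm.
3 columns + 2 column gaps: 3c + 2·5 = 100.
3c = 100 − 10 = 90, so c = 30 mm.

30 mm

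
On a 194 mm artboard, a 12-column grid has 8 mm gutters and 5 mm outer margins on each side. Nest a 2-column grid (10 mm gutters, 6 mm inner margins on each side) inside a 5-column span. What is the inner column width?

25 mm

Outer content = 194 − 2·5 = 184 mm.
12c + 11·8 = 184 → 12c = 96 → c = 8 mm.
5 columns plus 4 gutters: 40 + 32 = 72 mm.
Inner content = 72 − 2·6 = 60 mm.
60 − 1·10 = 50; ÷2 gives d = 25 mm.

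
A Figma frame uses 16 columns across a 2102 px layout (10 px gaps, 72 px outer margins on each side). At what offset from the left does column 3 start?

318 px

Subtract both margins: 2102 − 2·72 = 1958 px.
16c + 15·10 = 1958 → 16c = 1808 → c = 113 px.
Each column+gutter stride is 123 px; 2 of them past the 72 px margin is 72 + 246 = 318 px.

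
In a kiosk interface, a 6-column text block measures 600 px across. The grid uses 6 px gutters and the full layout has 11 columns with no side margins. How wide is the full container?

Subtracting 5 gutters of 6 leaves 570 for 6 columns, so c = 95 px.
Summing: 1045 + 60 = 1105 px.

1105 px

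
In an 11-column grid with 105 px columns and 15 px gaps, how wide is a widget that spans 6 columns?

6 columns plus 5 gaps: 630 + 75 = 705 px.

705 px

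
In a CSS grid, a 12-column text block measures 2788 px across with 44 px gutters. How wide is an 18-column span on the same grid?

Subtracting 11 gutters of 44 leaves 2304 for 12 columns, so c = 192 px.
18 columns plus 17 gutters: 3456 + 748 = 4204 px.

4204 px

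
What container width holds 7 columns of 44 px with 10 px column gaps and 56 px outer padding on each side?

480 px

Adding margins, columns and gutters: 112 + 308 + 60 = 480 px.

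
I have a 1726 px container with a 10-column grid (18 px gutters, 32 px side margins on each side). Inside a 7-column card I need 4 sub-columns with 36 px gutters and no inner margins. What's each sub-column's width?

262.5 px

Take off 64 px of margins, leaving 1662 px.
1662 − 9·18 = 1500; ÷10 gives c = 150 px.
7 columns plus 6 gutters: 1050 + 108 = 1158 px.
1158 − 3·36 = 1050; ÷4 gives d = 262.5 px.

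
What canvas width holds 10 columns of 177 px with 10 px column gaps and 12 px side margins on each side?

1884 px

Adding margins, columns and gutters: 24 + 1770 + 90 = 1884 px.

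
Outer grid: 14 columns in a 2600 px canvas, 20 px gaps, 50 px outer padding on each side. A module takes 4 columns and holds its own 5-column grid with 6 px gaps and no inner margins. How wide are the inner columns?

Outer content = 2600 − 2·50 = 2500 px.
2500 − 13·20 = 2240; ÷14 gives c = 160 px.
Span of 4: 4·160 + 3·20 = 640 + 60 = 700 px.
700 − 4·6 = 676; ÷5 gives d = 135.2 px.

135.2 px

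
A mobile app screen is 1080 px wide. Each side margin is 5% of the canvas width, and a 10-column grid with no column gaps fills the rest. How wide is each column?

Margins: 5% × 1080 = 54 px each, so content = 1080 − 108 = 972 px.
With no column gaps, each column is 972/10 = 97.2 px.

97.2 px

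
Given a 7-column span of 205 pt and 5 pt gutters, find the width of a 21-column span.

625 pt

7c + 6·5 = 205 → 7c = 175 → c = 25 pt.
Span of 21: 21·25 + 20·5 = 525 + 100 = 625 pt.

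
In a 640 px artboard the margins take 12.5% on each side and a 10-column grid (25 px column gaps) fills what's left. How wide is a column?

25.5 px

Each margin = 12.5% of 640 = 80 px; content = 640 − 2·80 = 480 px.
10c + 9·25 = 480 → 10c = 255 → c = 25.5 px.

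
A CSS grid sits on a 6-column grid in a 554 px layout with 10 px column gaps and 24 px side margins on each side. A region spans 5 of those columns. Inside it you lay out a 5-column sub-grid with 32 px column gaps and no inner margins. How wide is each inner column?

Subtract both margins: 554 − 2·24 = 506 px.
506 − 5·10 = 456; ÷6 gives c = 76 px.
Span of 5: 5·76 + 4·10 = 380 + 40 = 420 px.
420 − 4·32 = 292; ÷5 gives d = 58.4 px.

58.4 px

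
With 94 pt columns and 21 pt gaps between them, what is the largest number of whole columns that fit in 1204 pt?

Each extra column adds 94 + 21 = 115 pt.
(1204 + 21) / 115 = 10.65, so 10 columns fit.

10 columns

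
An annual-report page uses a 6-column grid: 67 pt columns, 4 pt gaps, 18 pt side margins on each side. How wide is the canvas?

Total width: 2·18 + 6·67 + 5·4 = 458 pt.

458 pt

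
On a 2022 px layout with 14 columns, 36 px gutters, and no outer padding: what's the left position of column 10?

1323 px

Subtracting 13 gutters of 36 leaves 1554 for 14 columns, so c = 111 px.
No margin, so column 10 starts at 9·(column + gutter) = 9·147 = 1323 px.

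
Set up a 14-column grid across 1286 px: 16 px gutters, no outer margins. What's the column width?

77 px

14c + 13·16 = 1286 → 14c = 1078 → c = 77 px.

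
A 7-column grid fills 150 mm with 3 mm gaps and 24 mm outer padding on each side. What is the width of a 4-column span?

57 mm

Inside the margins: 150 − 48 = 102 mm.
102 − 6·3 = 84; ÷7 gives c = 12 mm.
Span of 4: 4·12 + 3·3 = 48 + 9 = 57 mm.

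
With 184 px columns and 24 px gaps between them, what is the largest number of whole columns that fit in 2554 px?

12 columns: 12·184 + 11·24 = 2472 px ≤ 2554.
13 columns: 2680 px > 2554. So 12.

12 columns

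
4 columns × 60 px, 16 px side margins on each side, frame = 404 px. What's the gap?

Content width = 404 − 2·16 = 372 px.
4·60 + 3g = 372 → 3g = 132 → g = 44 px.

44 px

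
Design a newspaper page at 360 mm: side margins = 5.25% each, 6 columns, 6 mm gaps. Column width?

360 × (1 − 2·5.25%) = 360 × 89.5% = 322.2 mm for the columns.
Subtracting 5 gaps of 6 leaves 292.2 for 6 columns, so c = 48.7 mm.

48.7 mm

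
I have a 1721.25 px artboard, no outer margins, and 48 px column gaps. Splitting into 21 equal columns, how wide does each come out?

21c + 20·48 = 1721.25 → 21c = 761.25 → c = 36.25 px.

36.25 px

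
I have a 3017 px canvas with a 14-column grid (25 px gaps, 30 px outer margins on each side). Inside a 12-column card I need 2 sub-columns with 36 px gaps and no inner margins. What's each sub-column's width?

Subtract both margins: 3017 − 2·30 = 2957 px.
Subtracting 13 gaps of 25 leaves 2632 for 14 columns, so c = 188 px.
12-column span = 12·188 + 11·25 = 2531 px.
2 columns + 1 gap: 2d + 1·36 = 2531.
2d = 2531 − 36 = 2495, so d = 1247.5 px.

1247.5 px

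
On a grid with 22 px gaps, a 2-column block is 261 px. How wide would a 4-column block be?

544 px

Subtracting 1 gap of 22 leaves 239 for 2 columns, so c = 119.5 px.
4 columns plus 3 gaps: 478 + 66 = 544 px.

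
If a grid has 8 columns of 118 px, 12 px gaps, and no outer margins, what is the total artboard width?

1028 px

Total width: 8·118 + 7·12 = 1028 px.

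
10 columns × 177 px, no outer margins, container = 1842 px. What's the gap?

10·177 + 9g = 1842 → 9g = 72 → g = 8 px.

8 px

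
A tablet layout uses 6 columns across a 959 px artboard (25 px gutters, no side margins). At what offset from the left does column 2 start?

Subtracting 5 gutters of 25 leaves 834 for 6 columns, so c = 139 px.
No margin, so column 2 starts at 1·(column + gutter) = 1·164 = 164 px.

164 px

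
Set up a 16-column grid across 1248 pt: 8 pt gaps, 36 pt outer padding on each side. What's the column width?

Take off 72 pt of margins, leaving 1176 pt.
1176 − 15·8 = 1056; ÷16 gives c = 66 pt.

66 pt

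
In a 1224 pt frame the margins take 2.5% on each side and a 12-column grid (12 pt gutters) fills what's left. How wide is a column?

85.9 pt

1224 × (1 − 2·2.5%) = 1224 × 95% = 1162.8 pt for the columns.
12 columns + 11 gutters: 12c + 11·12 = 1162.8.
12c = 1162.8 − 132 = 1030.8, so c = 85.9 pt.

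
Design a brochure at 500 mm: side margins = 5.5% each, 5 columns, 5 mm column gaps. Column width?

500 × (1 − 2·5.5%) = 500 × 89% = 445 mm for the columns.
5 columns + 4 column gaps: 5c + 4·5 = 445.
5c = 445 − 20 = 425, so c = 85 mm.

85 mm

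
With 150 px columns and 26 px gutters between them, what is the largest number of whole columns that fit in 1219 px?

7 columns: 7·150 + 6·26 = 1206 px ≤ 1219.
8 columns: 1382 px > 1219. So 7.

7 columns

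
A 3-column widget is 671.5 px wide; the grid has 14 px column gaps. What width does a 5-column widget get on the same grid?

Subtracting 2 column gaps of 14 leaves 643.5 for 3 columns, so c = 214.5 px.
5 columns plus 4 column gaps: 1072.5 + 56 = 1128.5 px.

1128.5 px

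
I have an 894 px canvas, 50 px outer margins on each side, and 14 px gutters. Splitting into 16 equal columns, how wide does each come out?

Inside the margins: 894 − 100 = 794 px.
16c + 15·14 = 794 → 16c = 584 → c = 36.5 px.

36.5 px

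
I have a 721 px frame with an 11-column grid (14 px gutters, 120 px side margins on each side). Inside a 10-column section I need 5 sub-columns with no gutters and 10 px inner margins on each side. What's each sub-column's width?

83.2 px

Inside the margins: 721 − 240 = 481 px.
481 − 10·14 = 341; ÷11 gives c = 31 px.
10-column span = 10·31 + 9·14 = 436 px.
Inner content = 436 − 2·10 = 416 px.
416 / 5 = 83.2 px per column.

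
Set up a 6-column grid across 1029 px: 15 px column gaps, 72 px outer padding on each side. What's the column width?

135 px

Subtract both margins: 1029 − 2·72 = 885 px.
Subtracting 5 column gaps of 15 leaves 810 for 6 columns, so c = 135 px.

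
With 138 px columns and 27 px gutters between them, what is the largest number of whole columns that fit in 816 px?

k columns need k·138 + (k−1)·27 = k·165 − 27.
k·165 − 27 ≤ 816 → k ≤ 843 / 165 ≈ 5.11, so k = 5.

5 columns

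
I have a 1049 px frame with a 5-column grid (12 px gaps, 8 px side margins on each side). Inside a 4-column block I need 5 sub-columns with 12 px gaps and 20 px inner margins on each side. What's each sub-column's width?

Inside the margins: 1049 − 16 = 1033 px.
1033 − 4·12 = 985; ÷5 gives c = 197 px.
4-column span = 4·197 + 3·12 = 824 px.
Inner content = 824 − 2·20 = 784 px.
784 − 4·12 = 736; ÷5 gives d = 147.2 px.

147.2 px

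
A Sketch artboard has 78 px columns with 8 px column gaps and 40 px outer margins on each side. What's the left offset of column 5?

384 px

Before column 5: the margin + 4 columns + 4 column gaps.
Offset = 40 + 4·(78 + 8) = 40 + 344 = 384 px.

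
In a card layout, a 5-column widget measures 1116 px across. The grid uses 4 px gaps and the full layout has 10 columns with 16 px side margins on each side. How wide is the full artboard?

5 columns + 4 gaps: 5c + 4·4 = 1116.
5c = 1116 − 16 = 1100, so c = 220 px.
Artboard = 2·16 + 10·220 + 9·4 = 32 + 2200 + 36 = 2268 px.

2268 px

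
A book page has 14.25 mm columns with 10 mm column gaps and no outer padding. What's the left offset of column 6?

121.25 mm

Each column+gutter stride is 24.25 mm; with no margin, 5 of them is 121.25 mm.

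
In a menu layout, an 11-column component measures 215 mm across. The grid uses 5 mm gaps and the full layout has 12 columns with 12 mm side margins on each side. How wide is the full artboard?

215 − 10·5 = 165; ÷11 gives c = 15 mm.
Artboard = 2·12 + 12·15 + 11·5 = 24 + 180 + 55 = 259 mm.

259 mm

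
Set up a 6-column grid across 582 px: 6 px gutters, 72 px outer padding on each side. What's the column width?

Inside the margins: 582 − 144 = 438 px.
Subtracting 5 gutters of 6 leaves 408 for 6 columns, so c = 68 px.

68 px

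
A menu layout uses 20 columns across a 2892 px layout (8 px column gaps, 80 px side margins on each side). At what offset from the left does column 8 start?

Subtract both margins: 2892 − 2·80 = 2732 px.
2732 − 19·8 = 2580; ÷20 gives c = 129 px.
Column 8 starts at margin + 7·(column + gutter) = 80 + 7·137 = 1039 px.

1039 px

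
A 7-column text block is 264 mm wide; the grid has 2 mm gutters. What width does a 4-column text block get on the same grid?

7 columns + 6 gutters: 7c + 6·2 = 264.
7c = 264 − 12 = 252, so c = 36 mm.
Span of 4: 4·36 + 3·2 = 144 + 6 = 150 mm.

150 mm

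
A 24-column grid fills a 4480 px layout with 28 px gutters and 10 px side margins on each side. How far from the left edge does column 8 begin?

Take off 20 px of margins, leaving 4460 px.
Subtracting 23 gutters of 28 leaves 3816 for 24 columns, so c = 159 px.
Each column+gutter stride is 187 px; 7 of them past the 10 px margin is 10 + 1309 = 1319 px.

1319 px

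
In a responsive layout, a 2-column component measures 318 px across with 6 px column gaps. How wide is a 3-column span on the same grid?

480 px

Subtracting 1 column gap of 6 leaves 312 for 2 columns, so c = 156 px.
3-column span = 3·156 + 2·6 = 480 px.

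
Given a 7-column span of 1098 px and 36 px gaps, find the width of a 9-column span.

1098 − 6·36 = 882; ÷7 gives c = 126 px.
9 columns plus 8 gaps: 1134 + 288 = 1422 px.

1422 px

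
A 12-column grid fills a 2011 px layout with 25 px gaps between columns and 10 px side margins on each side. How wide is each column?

143 px

Subtract both margins: 2011 − 2·10 = 1991 px.
12 columns + 11 gaps: 12c + 11·25 = 1991.
12c = 1991 − 275 = 1716, so c = 143 px.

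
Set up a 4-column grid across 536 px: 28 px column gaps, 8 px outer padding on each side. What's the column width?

Take off 16 px of margins, leaving 520 px.
Subtracting 3 column gaps of 28 leaves 436 for 4 columns, so c = 109 px.

109 px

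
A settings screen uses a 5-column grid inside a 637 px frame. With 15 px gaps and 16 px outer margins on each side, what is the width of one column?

109 px

Content width = 637 − 2·16 = 605 px.
5c + 4·15 = 605 → 5c = 545 → c = 109 px.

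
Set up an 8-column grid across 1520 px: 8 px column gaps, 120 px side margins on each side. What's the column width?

153 px

Inside the margins: 1520 − 240 = 1280 px.
1280 − 7·8 = 1224; ÷8 gives c = 153 px.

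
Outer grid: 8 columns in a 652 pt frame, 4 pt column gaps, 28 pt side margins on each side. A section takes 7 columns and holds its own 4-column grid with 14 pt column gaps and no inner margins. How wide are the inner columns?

Outer content = 652 − 2·28 = 596 pt.
Subtracting 7 column gaps of 4 leaves 568 for 8 columns, so c = 71 pt.
Span of 7: 7·71 + 6·4 = 497 + 24 = 521 pt.
521 − 3·14 = 479; ÷4 gives d = 119.75 pt.

119.75 pt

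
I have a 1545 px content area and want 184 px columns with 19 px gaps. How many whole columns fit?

k columns need k·184 + (k−1)·19 = k·203 − 19.
k·203 − 19 ≤ 1545 → k ≤ 1564 / 203 ≈ 7.70, so k = 7.

7 columns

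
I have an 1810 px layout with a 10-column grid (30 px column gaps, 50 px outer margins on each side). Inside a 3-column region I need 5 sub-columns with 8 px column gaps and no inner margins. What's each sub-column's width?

92 px

Take off 100 px of margins, leaving 1710 px.
10c + 9·30 = 1710 → 10c = 1440 → c = 144 px.
3-column span = 3·144 + 2·30 = 492 px.
5 columns + 4 column gaps: 5d + 4·8 = 492.
5d = 492 − 32 = 460, so d = 92 px.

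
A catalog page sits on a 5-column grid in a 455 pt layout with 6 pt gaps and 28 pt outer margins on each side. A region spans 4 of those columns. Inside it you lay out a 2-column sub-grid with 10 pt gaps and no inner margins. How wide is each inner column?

154 pt

Inside the margins: 455 − 56 = 399 pt.
5 columns + 4 gaps: 5c + 4·6 = 399.
5c = 399 − 24 = 375, so c = 75 pt.
Span of 4: 4·75 + 3·6 = 300 + 18 = 318 pt.
2 columns + 1 gap: 2d + 1·10 = 318.
2d = 318 − 10 = 308, so d = 154 pt.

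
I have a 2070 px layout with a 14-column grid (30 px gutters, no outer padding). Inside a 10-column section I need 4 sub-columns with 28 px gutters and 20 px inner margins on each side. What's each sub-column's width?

2070 − 13·30 = 1680; ÷14 gives c = 120 px.
10 columns plus 9 gutters: 1200 + 270 = 1470 px.
Inner content = 1470 − 2·20 = 1430 px.
1430 − 3·28 = 1346; ÷4 gives d = 336.5 px.

336.5 px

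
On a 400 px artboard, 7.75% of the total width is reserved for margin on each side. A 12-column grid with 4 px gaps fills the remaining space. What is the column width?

400 × (1 − 2·7.75%) = 400 × 84.5% = 338 px for the columns.
12 columns + 11 gaps: 12c + 11·4 = 338.
12c = 338 − 44 = 294, so c = 24.5 px.

24.5 px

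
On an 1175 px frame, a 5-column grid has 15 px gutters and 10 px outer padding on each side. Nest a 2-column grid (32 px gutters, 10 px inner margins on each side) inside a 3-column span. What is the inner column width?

Take off 20 px of margins, leaving 1155 px.
1155 − 4·15 = 1095; ÷5 gives c = 219 px.
3 columns plus 2 gutters: 657 + 30 = 687 px.
Inner content = 687 − 2·10 = 667 px.
Subtracting 1 gutter of 32 leaves 635 for 2 columns, so d = 317.5 px.

317.5 px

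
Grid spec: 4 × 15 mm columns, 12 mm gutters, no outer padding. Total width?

96 mm

Canvas = 4·15 + 3·12 = 60 + 36 = 96 mm.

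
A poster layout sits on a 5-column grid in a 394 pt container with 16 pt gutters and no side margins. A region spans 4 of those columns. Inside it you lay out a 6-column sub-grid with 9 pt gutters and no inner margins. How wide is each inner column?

5c + 4·16 = 394 → 5c = 330 → c = 66 pt.
4-column span = 4·66 + 3·16 = 312 pt.
6 columns + 5 gutters: 6d + 5·9 = 312.
6d = 312 − 45 = 267, so d = 44.5 pt.

44.5 pt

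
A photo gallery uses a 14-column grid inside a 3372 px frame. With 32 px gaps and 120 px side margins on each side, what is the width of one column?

Inside the margins: 3372 − 240 = 3132 px.
14c + 13·32 = 3132 → 14c = 2716 → c = 194 px.

194 px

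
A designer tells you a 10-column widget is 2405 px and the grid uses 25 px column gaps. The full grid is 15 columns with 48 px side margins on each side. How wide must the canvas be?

3716 px

2405 − 9·25 = 2180; ÷10 gives c = 218 px.
Adding margins, columns and gutters: 96 + 3270 + 350 = 3716 px.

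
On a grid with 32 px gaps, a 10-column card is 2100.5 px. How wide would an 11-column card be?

2313.75 px

Subtracting 9 gaps of 32 leaves 1812.5 for 10 columns, so c = 181.25 px.
Span of 11: 11·181.25 + 10·32 = 1993.75 + 320 = 2313.75 px.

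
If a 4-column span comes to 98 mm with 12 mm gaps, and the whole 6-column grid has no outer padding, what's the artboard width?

153 mm

Subtracting 3 gaps of 12 leaves 62 for 4 columns, so c = 15.5 mm.
Artboard = 6·15.5 + 5·12 = 93 + 60 = 153 mm.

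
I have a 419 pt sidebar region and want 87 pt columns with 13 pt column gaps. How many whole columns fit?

Each extra column adds 87 + 13 = 100 pt.
(419 + 13) / 100 = 4.32, so 4 columns fit.

4 columns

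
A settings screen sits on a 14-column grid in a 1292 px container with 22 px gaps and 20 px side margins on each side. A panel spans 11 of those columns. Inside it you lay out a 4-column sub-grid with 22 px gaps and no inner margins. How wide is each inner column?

228.25 px

Subtract both margins: 1292 − 2·20 = 1252 px.
Subtracting 13 gaps of 22 leaves 966 for 14 columns, so c = 69 px.
Span of 11: 11·69 + 10·22 = 759 + 220 = 979 px.
4d + 3·22 = 979 → 4d = 913 → d = 228.25 px.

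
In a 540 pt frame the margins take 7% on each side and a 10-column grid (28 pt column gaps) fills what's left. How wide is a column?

21.24 pt

Each margin = 7% of 540 = 37.8 pt; content = 540 − 2·37.8 = 464.4 pt.
464.4 − 9·28 = 212.4; ÷10 gives c = 21.24 pt.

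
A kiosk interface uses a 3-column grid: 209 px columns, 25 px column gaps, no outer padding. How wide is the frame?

677 px

Total width: 3·209 + 2·25 = 677 px.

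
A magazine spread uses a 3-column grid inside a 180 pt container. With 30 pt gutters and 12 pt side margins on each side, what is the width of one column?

Content width = 180 − 2·12 = 156 pt.
156 − 2·30 = 96; ÷3 gives c = 32 pt.

32 pt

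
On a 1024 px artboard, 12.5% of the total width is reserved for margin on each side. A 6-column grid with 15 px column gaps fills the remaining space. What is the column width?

Margins: 12.5% × 1024 = 128 px each, so content = 1024 − 256 = 768 px.
Subtracting 5 column gaps of 15 leaves 693 for 6 columns, so c = 115.5 px.

115.5 px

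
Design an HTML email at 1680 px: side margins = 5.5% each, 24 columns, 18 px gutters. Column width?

45.05 px

1680 × (1 − 2·5.5%) = 1680 × 89% = 1495.2 px for the columns.
1495.2 − 23·18 = 1081.2; ÷24 gives c = 45.05 px.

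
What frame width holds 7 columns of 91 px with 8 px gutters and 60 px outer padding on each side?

Frame = 2·60 + 7·91 + 6·8 = 120 + 637 + 48 = 805 px.

805 px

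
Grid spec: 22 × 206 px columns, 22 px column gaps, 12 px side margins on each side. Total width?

Artboard = 2·12 + 22·206 + 21·22 = 24 + 4532 + 462 = 5018 px.

5018 px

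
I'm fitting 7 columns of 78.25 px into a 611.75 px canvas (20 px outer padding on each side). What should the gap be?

4 px

Take off 40 px of margins, leaving 571.75 px.
Columns use 547.75 px, leaving 24 px across 6 gaps = 4 px each.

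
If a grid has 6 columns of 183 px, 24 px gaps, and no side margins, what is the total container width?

Total width: 6·183 + 5·24 = 1218 px.

1218 px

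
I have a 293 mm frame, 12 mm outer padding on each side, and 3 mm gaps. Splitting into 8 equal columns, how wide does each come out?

31 mm

Content width = 293 − 2·12 = 269 mm.
8c + 7·3 = 269 → 8c = 248 → c = 31 mm.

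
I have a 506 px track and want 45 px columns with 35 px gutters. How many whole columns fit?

6 columns

Each extra column adds 45 + 35 = 80 px.
(506 + 35) / 80 = 6.76, so 6 columns fit.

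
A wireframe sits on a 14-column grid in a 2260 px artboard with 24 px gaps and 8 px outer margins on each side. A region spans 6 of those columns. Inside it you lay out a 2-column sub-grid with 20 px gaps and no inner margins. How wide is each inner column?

Outer content = 2260 − 2·8 = 2244 px.
Subtracting 13 gaps of 24 leaves 1932 for 14 columns, so c = 138 px.
6-column span = 6·138 + 5·24 = 948 px.
2 columns + 1 gap: 2d + 1·20 = 948.
2d = 948 − 20 = 928, so d = 464 px.

464 px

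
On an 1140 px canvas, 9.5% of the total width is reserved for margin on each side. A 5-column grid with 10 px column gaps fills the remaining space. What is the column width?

1140 × (1 − 2·9.5%) = 1140 × 81% = 923.4 px for the columns.
923.4 − 4·10 = 883.4; ÷5 gives c = 176.68 px.

176.68 px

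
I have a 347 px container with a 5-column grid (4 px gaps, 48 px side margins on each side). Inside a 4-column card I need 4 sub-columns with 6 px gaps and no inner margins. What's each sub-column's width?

45.5 px

Take off 96 px of margins, leaving 251 px.
Subtracting 4 gaps of 4 leaves 235 for 5 columns, so c = 47 px.
Span of 4: 4·47 + 3·4 = 188 + 12 = 200 px.
Subtracting 3 gaps of 6 leaves 182 for 4 columns, so d = 45.5 px.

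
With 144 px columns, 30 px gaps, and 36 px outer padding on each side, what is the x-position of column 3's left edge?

Each column+gutter stride is 174 px; 2 of them past the 36 px margin is 36 + 348 = 384 px.

384 px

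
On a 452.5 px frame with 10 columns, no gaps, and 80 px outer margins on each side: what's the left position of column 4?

Take off 160 px of margins, leaving 292.5 px.
10c = 292.5 → c = 29.25 px.
Column 4 starts at margin + 3·(column + gutter) = 80 + 3·29.25 = 167.75 px.

167.75 px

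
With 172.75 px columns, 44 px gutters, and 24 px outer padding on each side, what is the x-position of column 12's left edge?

Before column 12: the margin + 11 columns + 11 gutters.
Offset = 24 + 11·(172.75 + 44) = 24 + 2384.25 = 2408.25 px.

2408.25 px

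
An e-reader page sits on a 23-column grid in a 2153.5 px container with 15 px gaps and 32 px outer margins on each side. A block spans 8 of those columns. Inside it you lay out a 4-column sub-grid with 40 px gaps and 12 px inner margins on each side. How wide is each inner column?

143.25 px

Take off 64 px of margins, leaving 2089.5 px.
Subtracting 22 gaps of 15 leaves 1759.5 for 23 columns, so c = 76.5 px.
8-column span = 8·76.5 + 7·15 = 717 px.
Inner content = 717 − 2·12 = 693 px.
693 − 3·40 = 573; ÷4 gives d = 143.25 px.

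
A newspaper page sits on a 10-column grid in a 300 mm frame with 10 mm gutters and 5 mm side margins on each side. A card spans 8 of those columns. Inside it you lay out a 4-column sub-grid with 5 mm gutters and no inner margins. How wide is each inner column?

Inside the margins: 300 − 10 = 290 mm.
10c + 9·10 = 290 → 10c = 200 → c = 20 mm.
Span of 8: 8·20 + 7·10 = 160 + 70 = 230 mm.
4 columns + 3 gutters: 4d + 3·5 = 230.
4d = 230 − 15 = 215, so d = 53.75 mm.

53.75 mm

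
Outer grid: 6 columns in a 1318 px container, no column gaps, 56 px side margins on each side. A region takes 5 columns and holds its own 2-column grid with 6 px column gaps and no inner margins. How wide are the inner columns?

Inside the margins: 1318 − 112 = 1206 px.
With no column gaps, each column is 1206/6 = 201 px.
With no column gaps, 5 columns span 5·201 = 1005 px.
2d + 1·6 = 1005 → 2d = 999 → d = 499.5 px.

499.5 px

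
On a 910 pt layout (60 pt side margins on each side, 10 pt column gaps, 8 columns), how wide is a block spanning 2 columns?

190 pt

Inside the margins: 910 − 120 = 790 pt.
Subtracting 7 column gaps of 10 leaves 720 for 8 columns, so c = 90 pt.
2-column span = 2·90 + 1·10 = 190 pt.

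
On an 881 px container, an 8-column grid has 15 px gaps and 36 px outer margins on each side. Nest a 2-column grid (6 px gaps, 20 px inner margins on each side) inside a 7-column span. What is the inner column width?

330 px

Subtract both margins: 881 − 2·36 = 809 px.
8c + 7·15 = 809 → 8c = 704 → c = 88 px.
7-column span = 7·88 + 6·15 = 706 px.
Inner content = 706 − 2·20 = 666 px.
2d + 1·6 = 666 → 2d = 660 → d = 330 px.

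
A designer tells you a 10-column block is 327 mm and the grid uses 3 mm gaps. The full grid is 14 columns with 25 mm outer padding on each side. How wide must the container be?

327 − 9·3 = 300; ÷10 gives c = 30 mm.
Adding margins, columns and gutters: 50 + 420 + 39 = 509 mm.

509 mm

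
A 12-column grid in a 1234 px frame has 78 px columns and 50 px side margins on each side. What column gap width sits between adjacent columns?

Content width = 1234 − 2·50 = 1134 px.
Columns use 936 px, leaving 198 px across 11 column gaps = 18 px each.

18 px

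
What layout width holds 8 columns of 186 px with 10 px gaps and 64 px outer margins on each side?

Adding margins, columns and gutters: 128 + 1488 + 70 = 1686 px.

1686 px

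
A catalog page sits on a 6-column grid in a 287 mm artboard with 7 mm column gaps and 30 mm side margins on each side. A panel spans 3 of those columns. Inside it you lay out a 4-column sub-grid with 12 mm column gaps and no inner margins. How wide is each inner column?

Outer content = 287 − 2·30 = 227 mm.
227 − 5·7 = 192; ÷6 gives c = 32 mm.
3 columns plus 2 column gaps: 96 + 14 = 110 mm.
4d + 3·12 = 110 → 4d = 74 → d = 18.5 mm.

18.5 mm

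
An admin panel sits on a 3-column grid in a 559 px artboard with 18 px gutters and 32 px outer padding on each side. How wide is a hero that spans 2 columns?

Subtract both margins: 559 − 2·32 = 495 px.
3c + 2·18 = 495 → 3c = 459 → c = 153 px.
2-column span = 2·153 + 1·18 = 324 px.

324 px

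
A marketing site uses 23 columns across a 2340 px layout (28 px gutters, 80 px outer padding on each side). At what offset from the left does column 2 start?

Subtract both margins: 2340 − 2·80 = 2180 px.
23 columns + 22 gutters: 23c + 22·28 = 2180.
23c = 2180 − 616 = 1564, so c = 68 px.
Before column 2: the margin + 1 column + 1 gutter.
Offset = 80 + 1·(68 + 28) = 80 + 96 = 176 px.

176 px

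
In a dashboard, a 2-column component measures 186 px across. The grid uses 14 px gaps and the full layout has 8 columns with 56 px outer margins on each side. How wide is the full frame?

Subtracting 1 gap of 14 leaves 172 for 2 columns, so c = 86 px.
Frame = 2·56 + 8·86 + 7·14 = 112 + 688 + 98 = 898 px.

898 px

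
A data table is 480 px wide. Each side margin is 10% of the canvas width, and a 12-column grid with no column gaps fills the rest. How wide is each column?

32 px

Each margin = 10% of 480 = 48 px; content = 480 − 2·48 = 384 px.
12c = 384 → c = 32 px.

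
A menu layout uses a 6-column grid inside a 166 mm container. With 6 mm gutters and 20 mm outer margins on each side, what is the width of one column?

16 mm

Take off 40 mm of margins, leaving 126 mm.
126 − 5·6 = 96; ÷6 gives c = 16 mm.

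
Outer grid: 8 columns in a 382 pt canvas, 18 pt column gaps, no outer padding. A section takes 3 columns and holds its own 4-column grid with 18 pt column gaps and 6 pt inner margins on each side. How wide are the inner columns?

Subtracting 7 column gaps of 18 leaves 256 for 8 columns, so c = 32 pt.
3 columns plus 2 column gaps: 96 + 36 = 132 pt.
Inner content = 132 − 2·6 = 120 pt.
120 − 3·18 = 66; ÷4 gives d = 16.5 pt.

16.5 pt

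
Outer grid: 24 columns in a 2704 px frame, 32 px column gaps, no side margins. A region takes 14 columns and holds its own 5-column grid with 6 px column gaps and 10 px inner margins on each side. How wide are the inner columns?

304 px

2704 − 23·32 = 1968; ÷24 gives c = 82 px.
Span of 14: 14·82 + 13·32 = 1148 + 416 = 1564 px.
Inner content = 1564 − 2·10 = 1544 px.
Subtracting 4 column gaps of 6 leaves 1520 for 5 columns, so d = 304 px.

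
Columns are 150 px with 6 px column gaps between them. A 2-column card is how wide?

306 px

2 columns plus 1 column gap: 300 + 6 = 306 px.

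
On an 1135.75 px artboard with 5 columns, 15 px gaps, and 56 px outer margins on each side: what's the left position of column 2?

Subtract both margins: 1135.75 − 2·56 = 1023.75 px.
Subtracting 4 gaps of 15 leaves 963.75 for 5 columns, so c = 192.75 px.
Each column+gutter stride is 207.75 px; 1 of them past the 56 px margin is 56 + 207.75 = 263.75 px.

263.75 px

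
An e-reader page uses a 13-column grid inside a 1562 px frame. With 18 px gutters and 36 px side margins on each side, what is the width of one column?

Content width = 1562 − 2·36 = 1490 px.
13c + 12·18 = 1490 → 13c = 1274 → c = 98 px.

98 px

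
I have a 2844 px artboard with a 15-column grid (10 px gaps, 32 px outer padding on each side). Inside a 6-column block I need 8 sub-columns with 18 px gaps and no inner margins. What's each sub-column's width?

122.5 px

Inside the margins: 2844 − 64 = 2780 px.
15 columns + 14 gaps: 15c + 14·10 = 2780.
15c = 2780 − 140 = 2640, so c = 176 px.
6-column span = 6·176 + 5·10 = 1106 px.
Subtracting 7 gaps of 18 leaves 980 for 8 columns, so d = 122.5 px.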